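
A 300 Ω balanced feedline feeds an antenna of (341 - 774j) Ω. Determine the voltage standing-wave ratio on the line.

VSWR ≈ 7.74

Γ = (Z_L − Z_0)/(Z_L + Z_0) = (41 − j774)/(641 − j774)
|Γ| = 775/1000 = 0.771
VSWR = (1 + |Γ|)/(1 − |Γ|) = 1.77/0.229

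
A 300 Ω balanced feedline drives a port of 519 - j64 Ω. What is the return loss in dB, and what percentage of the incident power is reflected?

Γ = (219 − j64)/(819 − j64), |Γ| = 0.278
RL = −20·log₁₀(0.278) = 11.1 dB
P_refl/P_inc = |Γ|² = 0.0771

RL ≈ 11.1 dB; 7.71% of incident power reflected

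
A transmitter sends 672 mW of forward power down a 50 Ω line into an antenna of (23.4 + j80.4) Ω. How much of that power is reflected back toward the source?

P_reflected ≈ 407 mW

|Γ| = |(-26.6 + j80.4)/(73.4 + j80.4)| = 0.778
|Γ|² = 0.605
P_refl = |Γ|²·P_inc = 407 mW, P_del = (1 − |Γ|²)·P_inc = 265 mW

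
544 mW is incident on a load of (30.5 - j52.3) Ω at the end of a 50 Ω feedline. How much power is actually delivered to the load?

P_delivered ≈ 360 mW

|Γ| = |(-19.5 − j52.3)/(80.5 − j52.3)| = 0.581
|Γ|² = 0.338
P_refl = |Γ|²·P_inc = 184 mW, P_del = (1 − |Γ|²)·P_inc = 360 mW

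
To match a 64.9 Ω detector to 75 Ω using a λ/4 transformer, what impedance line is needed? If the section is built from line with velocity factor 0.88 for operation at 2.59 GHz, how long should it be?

Z_qwt ≈ 69.8 Ω; length ≈ 2.55 cm

Z_qwt = √(Z_0·R_L) = √(75 × 64.9) = √4868
λ = 0.88·c/f = 0.102 m, so l = λ/4 = 0.0255 m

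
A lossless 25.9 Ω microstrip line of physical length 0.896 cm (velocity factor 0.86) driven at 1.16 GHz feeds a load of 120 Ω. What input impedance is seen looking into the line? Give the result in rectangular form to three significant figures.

λ = v/f = 0.86·c / 1.16 GHz = 0.222 m
βl = 2π·l/λ = 2π × 0.0403 = 14.5°
tan(βl) = tan(14.5°) = 0.259
Z_in = Z_0·(Z_L + jZ_0·tanβl)/(Z_0 + jZ_L·tanβl)
     = 25.9·(120 + j6.7)/(25.9 + j31)

Z_in ≈ 52.6 − j56.3 Ω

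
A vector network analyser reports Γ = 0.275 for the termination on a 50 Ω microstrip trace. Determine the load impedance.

Z_L = Z_0·(1 + Γ)/(1 − Γ) = 50·(1.27)/(0.725)

Z_L ≈ 87.9 Ω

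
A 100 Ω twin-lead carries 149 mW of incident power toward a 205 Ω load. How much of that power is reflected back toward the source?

P_reflected ≈ 17.7 mW

Γ = (205 − 100)/(205 + 100) = 0.344
|Γ|² = 0.119
P_refl = |Γ|²·P_inc = 17.7 mW, P_del = (1 − |Γ|²)·P_inc = 131 mW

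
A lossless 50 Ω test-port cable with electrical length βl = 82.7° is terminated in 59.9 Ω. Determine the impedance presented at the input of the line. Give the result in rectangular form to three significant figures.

tan(βl) = tan(82.7°) = 7.81
Z_in = Z_0·(Z_L + jZ_0·tanβl)/(Z_0 + jZ_L·tanβl)
     = 50·(59.9 + j390)/(50 + j468)

Z_in ≈ 41.9 − j1.92 Ω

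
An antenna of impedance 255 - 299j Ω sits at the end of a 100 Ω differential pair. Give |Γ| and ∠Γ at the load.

Γ = (Z_L − Z_0)/(Z_L + Z_0) = (155 − j299)/(355 − j299)
|Γ| = 337/464 = 0.726

Γ ≈ 0.726 ∠ -22.5°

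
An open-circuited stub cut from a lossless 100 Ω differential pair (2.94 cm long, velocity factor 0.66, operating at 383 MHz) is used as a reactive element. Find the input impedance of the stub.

Z_in ≈ −j268 Ω

λ = v/f = 0.66·c / 383 MHz = 0.517 m
βl = 2π·l/λ = 2π × 0.0569 = 20.5°
tan(βl) = 0.373
For an open-circuited stub, Z_in = −jZ_0·cot(βl) = −jZ_0/tan(βl)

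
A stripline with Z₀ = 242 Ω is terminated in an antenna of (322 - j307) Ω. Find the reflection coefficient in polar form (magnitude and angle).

Γ ≈ 0.494 ∠ -46.8°

Γ = (Z_L − Z_0)/(Z_L + Z_0) = (80 − j307)/(564 − j307)
|Γ| = 317/642 = 0.494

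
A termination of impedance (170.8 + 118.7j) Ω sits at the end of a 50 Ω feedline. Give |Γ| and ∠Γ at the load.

Γ ≈ 0.676 ∠ 16.2°

Γ = (Z_L − Z_0)/(Z_L + Z_0) = (120.8 + j118.7)/(220.8 + j118.7)
|Γ| = 169/251 = 0.676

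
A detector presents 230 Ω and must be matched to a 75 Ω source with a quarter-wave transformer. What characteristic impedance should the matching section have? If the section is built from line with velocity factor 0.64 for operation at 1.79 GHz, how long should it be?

Z_qwt = √(Z_0·R_L) = √(75 × 230) = √17250
λ = 0.64·c/f = 0.107 m, so l = λ/4 = 0.0268 m

Z_qwt ≈ 131 Ω; length ≈ 2.68 cm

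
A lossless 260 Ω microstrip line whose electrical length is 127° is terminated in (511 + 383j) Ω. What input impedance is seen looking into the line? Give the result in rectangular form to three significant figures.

tan(βl) = tan(127°) = -1.33
Z_in = Z_0·(Z_L + jZ_0·tanβl)/(Z_0 + jZ_L·tanβl)
     = 260·(511 + j38)/(768 − j678)

Z_in ≈ 90.8 + j93 Ω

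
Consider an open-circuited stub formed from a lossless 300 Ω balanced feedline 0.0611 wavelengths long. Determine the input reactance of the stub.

βl = 2π × 0.0611 = 22°
tan(βl) = 0.404
For an open-circuited stub, Z_in = −jZ_0·cot(βl) = −jZ_0/tan(βl)

X_in ≈ -743 Ω (capacitive)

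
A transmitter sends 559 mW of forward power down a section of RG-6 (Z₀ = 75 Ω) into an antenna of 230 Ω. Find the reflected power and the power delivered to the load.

Γ = (230 − 75)/(230 + 75) = 0.508
|Γ|² = 0.258
P_refl = |Γ|²·P_inc = 144 mW, P_del = (1 − |Γ|²)·P_inc = 415 mW

P_reflected ≈ 144 mW; P_delivered ≈ 415 mW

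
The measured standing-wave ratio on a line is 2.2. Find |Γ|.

|Γ| = (S − 1)/(S + 1) = (2.2 − 1)/(2.2 + 1) = 1.2/3.2

|Γ| ≈ 0.375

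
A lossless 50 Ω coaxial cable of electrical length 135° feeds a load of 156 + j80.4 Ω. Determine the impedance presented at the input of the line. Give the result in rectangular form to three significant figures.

Z_in ≈ 18.9 + j34.2 Ω

tan(βl) = tan(135°) = -1
Z_in = Z_0·(Z_L + jZ_0·tanβl)/(Z_0 + jZ_L·tanβl)
     = 50·(156 + j30.4)/(130 − j156)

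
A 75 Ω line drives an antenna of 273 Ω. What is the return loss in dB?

RL ≈ 4.9 dB

Γ = (273 − 75)/(273 + 75) = 0.569
RL = −20·log₁₀|Γ| = −20·log₁₀(0.569)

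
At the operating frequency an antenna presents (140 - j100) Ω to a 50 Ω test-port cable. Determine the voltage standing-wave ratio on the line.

VSWR ≈ 4.36

Γ = (Z_L − Z_0)/(Z_L + Z_0) = (90 − j100)/(190 − j100)
|Γ| = 135/215 = 0.627
VSWR = (1 + |Γ|)/(1 − |Γ|) = 1.63/0.373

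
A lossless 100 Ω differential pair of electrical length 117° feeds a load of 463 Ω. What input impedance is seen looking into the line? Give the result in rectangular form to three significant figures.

Z_in ≈ 26.9 + j48 Ω

tan(βl) = tan(117°) = -1.96
Z_in = Z_0·(Z_L + jZ_0·tanβl)/(Z_0 + jZ_L·tanβl)
     = 100·(463 − j196)/(100 − j909)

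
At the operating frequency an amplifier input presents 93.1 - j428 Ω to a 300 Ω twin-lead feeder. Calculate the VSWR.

VSWR ≈ 9.99

Γ = (Z_L − Z_0)/(Z_L + Z_0) = (-206.9 − j428)/(393.1 − j428)
|Γ| = 475/581 = 0.818
VSWR = (1 + |Γ|)/(1 − |Γ|) = 1.82/0.182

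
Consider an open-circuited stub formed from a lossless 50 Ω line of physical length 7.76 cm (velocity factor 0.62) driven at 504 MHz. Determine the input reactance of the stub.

X_in ≈ -12.7 Ω (capacitive)

λ = v/f = 0.62·c / 504 MHz = 0.369 m
βl = 2π·l/λ = 2π × 0.21 = 75.7°
tan(βl) = 3.92
For an open-circuited stub, Z_in = −jZ_0·cot(βl) = −jZ_0/tan(βl)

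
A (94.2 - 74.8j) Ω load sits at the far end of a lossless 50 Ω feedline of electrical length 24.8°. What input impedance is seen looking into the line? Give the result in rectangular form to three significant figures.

Z_in ≈ 31.6 − j46.8 Ω

tan(βl) = tan(24.8°) = 0.462
Z_in = Z_0·(Z_L + jZ_0·tanβl)/(Z_0 + jZ_L·tanβl)
     = 50·(94.2 − j51.7)/(84.6 + j43.5)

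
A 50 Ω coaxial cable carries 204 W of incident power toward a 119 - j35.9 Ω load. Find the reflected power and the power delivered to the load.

|Γ| = |(69 − j35.9)/(169 − j35.9)| = 0.45
|Γ|² = 0.203
P_refl = |Γ|²·P_inc = 41.3 W, P_del = (1 − |Γ|²)·P_inc = 163 W

P_reflected ≈ 41.3 W; P_delivered ≈ 163 W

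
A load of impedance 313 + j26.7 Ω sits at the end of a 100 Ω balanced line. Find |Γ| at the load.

|Γ| ≈ 0.519

Γ = (Z_L − Z_0)/(Z_L + Z_0) = (213 + j26.7)/(413 + j26.7)
|Γ| = 215/414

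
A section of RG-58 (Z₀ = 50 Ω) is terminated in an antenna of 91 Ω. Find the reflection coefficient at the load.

Γ = (Z_L − Z_0)/(Z_L + Z_0) = (91 − 50)/(91 + 50) = 41/141

Γ = 0.291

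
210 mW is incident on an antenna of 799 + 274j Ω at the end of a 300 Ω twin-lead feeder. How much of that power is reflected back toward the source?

P_reflected ≈ 53 mW

|Γ| = |(499 + j274)/(1099 + j274)| = 0.503
|Γ|² = 0.253
P_refl = |Γ|²·P_inc = 53 mW, P_del = (1 − |Γ|²)·P_inc = 157 mW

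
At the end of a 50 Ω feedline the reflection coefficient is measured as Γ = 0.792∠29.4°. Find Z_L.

Z_L ≈ 75.4 + j157 Ω

Z_L = Z_0·(1 + Γ)/(1 − Γ) = 50·(1.69 + j0.389)/(0.31 − j0.389)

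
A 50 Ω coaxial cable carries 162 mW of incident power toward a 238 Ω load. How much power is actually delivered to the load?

Γ = (238 − 50)/(238 + 50) = 0.653
|Γ|² = 0.426
P_refl = |Γ|²·P_inc = 69 mW, P_del = (1 − |Γ|²)·P_inc = 93 mW

P_delivered ≈ 93 mW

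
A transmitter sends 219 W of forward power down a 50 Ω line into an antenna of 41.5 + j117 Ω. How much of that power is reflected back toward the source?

P_reflected ≈ 137 W

|Γ| = |(-8.5 + j117)/(91.5 + j117)| = 0.79
|Γ|² = 0.624
P_refl = |Γ|²·P_inc = 137 W, P_del = (1 − |Γ|²)·P_inc = 82.4 W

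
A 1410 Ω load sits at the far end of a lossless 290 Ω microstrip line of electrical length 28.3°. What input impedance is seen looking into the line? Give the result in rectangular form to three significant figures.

Z_in ≈ 232 − j450 Ω

tan(βl) = tan(28.3°) = 0.538
Z_in = Z_0·(Z_L + jZ_0·tanβl)/(Z_0 + jZ_L·tanβl)
     = 290·(1410 + j156)/(290 + j759)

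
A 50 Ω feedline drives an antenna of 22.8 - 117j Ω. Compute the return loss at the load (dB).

Γ = (-27.2 − j117)/(72.8 − j117), |Γ| = 0.872
RL = −20·log₁₀|Γ| = −20·log₁₀(0.872)

RL ≈ 1.19 dB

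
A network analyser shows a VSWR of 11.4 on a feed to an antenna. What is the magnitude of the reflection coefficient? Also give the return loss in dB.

|Γ| = (S − 1)/(S + 1) = (11.4 − 1)/(11.4 + 1) = 10.4/12.4
RL = −20·log₁₀|Γ| = −20·log₁₀(0.839)

|Γ| ≈ 0.839; return loss ≈ 1.53 dB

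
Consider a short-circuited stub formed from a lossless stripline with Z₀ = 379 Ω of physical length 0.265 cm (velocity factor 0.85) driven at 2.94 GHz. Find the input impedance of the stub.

Z_in ≈ +j73.7 Ω

λ = v/f = 0.85·c / 2.94 GHz = 0.0867 m
βl = 2π·l/λ = 2π × 0.0306 = 11°
tan(βl) = 0.194
For a short-circuited stub, Z_in = jZ_0·tan(βl)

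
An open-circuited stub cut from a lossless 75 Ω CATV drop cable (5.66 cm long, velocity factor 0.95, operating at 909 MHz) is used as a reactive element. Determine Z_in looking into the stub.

λ = v/f = 0.95·c / 909 MHz = 0.314 m
βl = 2π·l/λ = 2π × 0.181 = 65°
tan(βl) = 2.14
For an open-circuited stub, Z_in = −jZ_0·cot(βl) = −jZ_0/tan(βl)

Z_in ≈ −j35 Ω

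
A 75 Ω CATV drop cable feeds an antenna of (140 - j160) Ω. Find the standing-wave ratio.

Γ = (Z_L − Z_0)/(Z_L + Z_0) = (65 − j160)/(215 − j160)
|Γ| = 173/268 = 0.644
VSWR = (1 + |Γ|)/(1 − |Γ|) = 1.64/0.356

VSWR ≈ 4.62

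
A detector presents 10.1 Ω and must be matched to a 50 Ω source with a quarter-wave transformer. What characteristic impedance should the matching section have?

Z_qwt = √(Z_0·R_L) = √(50 × 10.1) = √505

Z_qwt ≈ 22.5 Ω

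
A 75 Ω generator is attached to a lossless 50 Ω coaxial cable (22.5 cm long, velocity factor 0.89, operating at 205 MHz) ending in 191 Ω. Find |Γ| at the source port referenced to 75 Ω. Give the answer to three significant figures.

λ = v/f = 0.89·c / 205 MHz = 1.3 m
βl = 2π·l/λ = 2π × 0.173 = 62.2°
tan(βl) = 1.9
Z_in = Z_0·(Z_L + jZ_0·tanβl)/(Z_0 + jZ_L·tanβl) = 16.4 − j24.1 Ω
Γ_s = (Z_in − Z_s)/(Z_in + Z_s) = (-58.6 − j24.1)/(91.4 − j24.1), |Γ_s| = 0.67

|Γ| ≈ 0.67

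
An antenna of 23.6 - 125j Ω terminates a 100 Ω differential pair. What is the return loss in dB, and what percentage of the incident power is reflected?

Γ = (-76.4 − j125)/(123.6 − j125), |Γ| = 0.833
RL = −20·log₁₀(0.833) = 1.58 dB
P_refl/P_inc = |Γ|² = 0.695

RL ≈ 1.58 dB; 69.5% of incident power reflected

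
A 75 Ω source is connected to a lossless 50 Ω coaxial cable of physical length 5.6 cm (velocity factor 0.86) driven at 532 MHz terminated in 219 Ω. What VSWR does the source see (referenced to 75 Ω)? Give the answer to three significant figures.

VSWR ≈ 4.57

λ = v/f = 0.86·c / 532 MHz = 0.485 m
βl = 2π·l/λ = 2π × 0.115 = 41.6°
tan(βl) = 0.887
Z_in = Z_0·(Z_L + jZ_0·tanβl)/(Z_0 + jZ_L·tanβl) = 24.3 − j50.1 Ω
Γ_s = (Z_in − Z_s)/(Z_in + Z_s) = (-50.7 − j50.1)/(99.3 − j50.1), |Γ_s| = 0.641
VSWR = (1 + |Γ_s|)/(1 − |Γ_s|)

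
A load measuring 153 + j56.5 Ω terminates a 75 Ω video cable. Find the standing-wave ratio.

Γ = (Z_L − Z_0)/(Z_L + Z_0) = (78 + j56.5)/(228 + j56.5)
|Γ| = 96.3/235 = 0.41
VSWR = (1 + |Γ|)/(1 − |Γ|) = 1.41/0.59

VSWR ≈ 2.39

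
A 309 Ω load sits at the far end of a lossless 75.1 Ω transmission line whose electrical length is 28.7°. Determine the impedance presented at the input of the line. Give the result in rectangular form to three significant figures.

tan(βl) = tan(28.7°) = 0.547
Z_in = Z_0·(Z_L + jZ_0·tanβl)/(Z_0 + jZ_L·tanβl)
     = 75.1·(309 + j41.1)/(75.1 + j169)

Z_in ≈ 66.1 − j108 Ω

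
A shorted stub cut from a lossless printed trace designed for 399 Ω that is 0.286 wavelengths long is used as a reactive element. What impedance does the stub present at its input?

Z_in ≈ −j1730 Ω

βl = 2π × 0.286 = 103°
tan(βl) = -4.35
For a shorted stub, Z_in = jZ_0·tan(βl)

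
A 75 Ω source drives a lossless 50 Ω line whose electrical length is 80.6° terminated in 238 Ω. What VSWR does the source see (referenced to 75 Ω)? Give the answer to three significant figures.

tan(βl) = 6.04
Z_in = Z_0·(Z_L + jZ_0·tanβl)/(Z_0 + jZ_L·tanβl) = 10.8 − j7.9 Ω
Γ_s = (Z_in − Z_s)/(Z_in + Z_s) = (-64.2 − j7.9)/(85.8 − j7.9), |Γ_s| = 0.751
VSWR = (1 + |Γ_s|)/(1 − |Γ_s|)

VSWR ≈ 7.04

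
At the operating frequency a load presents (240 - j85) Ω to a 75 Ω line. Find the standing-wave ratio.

VSWR ≈ 3.64

Γ = (Z_L − Z_0)/(Z_L + Z_0) = (165 − j85)/(315 − j85)
|Γ| = 186/326 = 0.569
VSWR = (1 + |Γ|)/(1 − |Γ|) = 1.57/0.431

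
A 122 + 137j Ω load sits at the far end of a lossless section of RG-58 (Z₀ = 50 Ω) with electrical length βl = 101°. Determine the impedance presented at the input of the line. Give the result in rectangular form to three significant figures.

tan(βl) = tan(101°) = -5.14
Z_in = Z_0·(Z_L + jZ_0·tanβl)/(Z_0 + jZ_L·tanβl)
     = 50·(122 − j120)/(755 − j628)

Z_in ≈ 8.69 − j0.736 Ω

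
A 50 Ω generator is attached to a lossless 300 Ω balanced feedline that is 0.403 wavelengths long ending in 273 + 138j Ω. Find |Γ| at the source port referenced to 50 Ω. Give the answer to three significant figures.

βl = 2π × 0.403 = 145°
tan(βl) = -0.698
Z_in = Z_0·(Z_L + jZ_0·tanβl)/(Z_0 + jZ_L·tanβl) = 189 + j36.8 Ω
Γ_s = (Z_in − Z_s)/(Z_in + Z_s) = (139 + j36.8)/(239 + j36.8), |Γ_s| = 0.595

|Γ| ≈ 0.595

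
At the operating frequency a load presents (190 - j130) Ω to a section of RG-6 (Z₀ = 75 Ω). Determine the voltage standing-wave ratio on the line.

VSWR ≈ 3.85

Γ = (Z_L − Z_0)/(Z_L + Z_0) = (115 − j130)/(265 − j130)
|Γ| = 174/295 = 0.588
VSWR = (1 + |Γ|)/(1 − |Γ|) = 1.59/0.412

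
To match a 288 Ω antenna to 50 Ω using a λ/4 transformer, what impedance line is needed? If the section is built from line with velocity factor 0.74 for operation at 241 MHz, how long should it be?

Z_qwt = √(Z_0·R_L) = √(50 × 288) = √14400
λ = 0.74·c/f = 0.921 m, so l = λ/4 = 0.23 m

Z_qwt ≈ 120 Ω; length ≈ 23 cm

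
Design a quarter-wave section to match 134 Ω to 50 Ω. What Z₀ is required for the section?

Z_qwt = √(Z_0·R_L) = √(50 × 134) = √6700

Z_qwt ≈ 81.9 Ω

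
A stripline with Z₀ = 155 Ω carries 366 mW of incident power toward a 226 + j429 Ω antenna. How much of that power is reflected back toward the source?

|Γ| = |(71 + j429)/(381 + j429)| = 0.758
|Γ|² = 0.574
P_refl = |Γ|²·P_inc = 210 mW, P_del = (1 − |Γ|²)·P_inc = 156 mW

P_reflected ≈ 210 mW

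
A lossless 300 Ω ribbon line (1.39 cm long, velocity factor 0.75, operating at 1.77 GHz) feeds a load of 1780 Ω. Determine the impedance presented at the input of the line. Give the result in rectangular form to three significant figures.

λ = v/f = 0.75·c / 1.77 GHz = 0.127 m
βl = 2π·l/λ = 2π × 0.109 = 39.4°
tan(βl) = tan(39.4°) = 0.82
Z_in = Z_0·(Z_L + jZ_0·tanβl)/(Z_0 + jZ_L·tanβl)
     = 300·(1780 + j246)/(300 + j1460)

Z_in ≈ 121 − j341 Ω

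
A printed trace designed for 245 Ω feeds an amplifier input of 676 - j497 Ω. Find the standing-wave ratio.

VSWR ≈ 4.38

Γ = (Z_L − Z_0)/(Z_L + Z_0) = (431 − j497)/(921 − j497)
|Γ| = 658/1050 = 0.629
VSWR = (1 + |Γ|)/(1 − |Γ|) = 1.63/0.371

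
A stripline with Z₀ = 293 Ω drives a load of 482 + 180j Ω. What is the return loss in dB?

Γ = (189 + j180)/(775 + j180), |Γ| = 0.328
RL = −20·log₁₀|Γ| = −20·log₁₀(0.328)

RL ≈ 9.68 dB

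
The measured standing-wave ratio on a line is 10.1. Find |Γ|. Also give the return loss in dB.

|Γ| = (S − 1)/(S + 1) = (10.1 − 1)/(10.1 + 1) = 9.1/11.1
RL = −20·log₁₀|Γ| = −20·log₁₀(0.82)

|Γ| ≈ 0.82; return loss ≈ 1.73 dB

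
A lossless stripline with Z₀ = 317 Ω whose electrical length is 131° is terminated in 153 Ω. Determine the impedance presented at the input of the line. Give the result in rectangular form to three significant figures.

Z_in ≈ 272 − j214 Ω

tan(βl) = tan(131°) = -1.15
Z_in = Z_0·(Z_L + jZ_0·tanβl)/(Z_0 + jZ_L·tanβl)
     = 317·(153 − j365)/(317 − j176)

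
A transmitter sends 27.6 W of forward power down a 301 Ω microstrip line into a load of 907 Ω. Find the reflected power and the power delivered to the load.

Γ = (907 − 301)/(907 + 301) = 0.502
|Γ|² = 0.252
P_refl = |Γ|²·P_inc = 6.95 W, P_del = (1 − |Γ|²)·P_inc = 20.7 W

P_reflected ≈ 6.95 W; P_delivered ≈ 20.7 W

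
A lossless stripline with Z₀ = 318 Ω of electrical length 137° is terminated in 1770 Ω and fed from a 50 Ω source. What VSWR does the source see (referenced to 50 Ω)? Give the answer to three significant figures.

VSWR ≈ 19.8

tan(βl) = -0.933
Z_in = Z_0·(Z_L + jZ_0·tanβl)/(Z_0 + jZ_L·tanβl) = 118 + j318 Ω
Γ_s = (Z_in − Z_s)/(Z_in + Z_s) = (68.4 + j318)/(168 + j318), |Γ_s| = 0.904
VSWR = (1 + |Γ_s|)/(1 − |Γ_s|)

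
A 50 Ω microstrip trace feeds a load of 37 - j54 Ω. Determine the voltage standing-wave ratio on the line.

Γ = (Z_L − Z_0)/(Z_L + Z_0) = (-13 − j54)/(87 − j54)
|Γ| = 55.5/102 = 0.542
VSWR = (1 + |Γ|)/(1 − |Γ|) = 1.54/0.458

VSWR ≈ 3.37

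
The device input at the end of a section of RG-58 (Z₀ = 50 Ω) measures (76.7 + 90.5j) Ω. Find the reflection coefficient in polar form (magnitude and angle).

Γ ≈ 0.606 ∠ 38°

Γ = (Z_L − Z_0)/(Z_L + Z_0) = (26.7 + j90.5)/(126.7 + j90.5)
|Γ| = 94.4/156 = 0.606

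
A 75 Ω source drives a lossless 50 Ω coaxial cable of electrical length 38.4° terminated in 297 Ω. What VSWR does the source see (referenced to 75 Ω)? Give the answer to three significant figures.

tan(βl) = 0.793
Z_in = Z_0·(Z_L + jZ_0·tanβl)/(Z_0 + jZ_L·tanβl) = 20.9 − j58.7 Ω
Γ_s = (Z_in − Z_s)/(Z_in + Z_s) = (-54.1 − j58.7)/(95.9 − j58.7), |Γ_s| = 0.71
VSWR = (1 + |Γ_s|)/(1 − |Γ_s|)

VSWR ≈ 5.9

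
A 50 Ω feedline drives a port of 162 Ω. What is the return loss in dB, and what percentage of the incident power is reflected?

RL ≈ 5.54 dB; 27.9% of incident power reflected

Γ = (162 − 50)/(162 + 50) = 0.528
RL = −20·log₁₀(0.528) = 5.54 dB
P_refl/P_inc = |Γ|² = 0.279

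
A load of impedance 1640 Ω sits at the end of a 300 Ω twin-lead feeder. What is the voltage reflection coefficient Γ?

Γ = (Z_L − Z_0)/(Z_L + Z_0) = (1640 − 300)/(1640 + 300) = 1340/1940

Γ = 0.691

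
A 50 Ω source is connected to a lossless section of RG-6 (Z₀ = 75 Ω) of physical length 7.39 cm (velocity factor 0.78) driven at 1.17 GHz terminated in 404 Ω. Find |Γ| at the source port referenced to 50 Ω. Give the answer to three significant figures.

|Γ| ≈ 0.702

λ = v/f = 0.78·c / 1.17 GHz = 0.2 m
βl = 2π·l/λ = 2π × 0.369 = 133°
tan(βl) = -1.07
Z_in = Z_0·(Z_L + jZ_0·tanβl)/(Z_0 + jZ_L·tanβl) = 25.3 + j65.6 Ω
Γ_s = (Z_in − Z_s)/(Z_in + Z_s) = (-24.7 + j65.6)/(75.3 + j65.6), |Γ_s| = 0.702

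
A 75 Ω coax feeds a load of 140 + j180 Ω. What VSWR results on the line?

Γ = (Z_L − Z_0)/(Z_L + Z_0) = (65 + j180)/(215 + j180)
|Γ| = 191/280 = 0.683
VSWR = (1 + |Γ|)/(1 − |Γ|) = 1.68/0.317

VSWR ≈ 5.3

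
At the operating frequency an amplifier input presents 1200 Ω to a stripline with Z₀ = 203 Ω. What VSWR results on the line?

For a purely resistive load, VSWR = R_L/Z_0 or Z_0/R_L (whichever > 1) = 1200/203

VSWR ≈ 5.91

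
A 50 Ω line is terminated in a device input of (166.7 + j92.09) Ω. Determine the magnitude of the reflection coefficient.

|Γ| ≈ 0.631

Γ = (Z_L − Z_0)/(Z_L + Z_0) = (116.7 + j92.09)/(216.7 + j92.09)
|Γ| = 149/235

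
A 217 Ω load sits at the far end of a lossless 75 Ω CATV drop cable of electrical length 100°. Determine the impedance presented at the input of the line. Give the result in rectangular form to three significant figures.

Z_in ≈ 26.6 + j11.6 Ω

tan(βl) = tan(100°) = -5.67
Z_in = Z_0·(Z_L + jZ_0·tanβl)/(Z_0 + jZ_L·tanβl)
     = 75·(217 − j425)/(75 − j1230)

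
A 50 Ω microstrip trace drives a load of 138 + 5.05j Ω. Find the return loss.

RL ≈ 6.58 dB

Γ = (88 + j5.05)/(188 + j5.05), |Γ| = 0.469
RL = −20·log₁₀|Γ| = −20·log₁₀(0.469)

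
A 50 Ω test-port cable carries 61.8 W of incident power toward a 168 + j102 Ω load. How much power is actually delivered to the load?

|Γ| = |(118 + j102)/(218 + j102)| = 0.648
|Γ|² = 0.42
P_refl = |Γ|²·P_inc = 26 W, P_del = (1 − |Γ|²)·P_inc = 35.8 W

P_delivered ≈ 35.8 W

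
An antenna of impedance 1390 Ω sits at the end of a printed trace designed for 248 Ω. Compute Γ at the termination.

Γ = (Z_L − Z_0)/(Z_L + Z_0) = (1390 − 248)/(1390 + 248) = 1142/1638

Γ = 0.697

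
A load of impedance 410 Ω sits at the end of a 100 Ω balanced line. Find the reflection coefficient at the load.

Γ = 0.608

Γ = (Z_L − Z_0)/(Z_L + Z_0) = (410 − 100)/(410 + 100) = 310/510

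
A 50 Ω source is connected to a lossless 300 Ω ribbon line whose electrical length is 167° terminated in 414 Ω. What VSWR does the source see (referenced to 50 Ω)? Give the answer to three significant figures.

tan(βl) = -0.231
Z_in = Z_0·(Z_L + jZ_0·tanβl)/(Z_0 + jZ_L·tanβl) = 396 + j56.9 Ω
Γ_s = (Z_in − Z_s)/(Z_in + Z_s) = (346 + j56.9)/(446 + j56.9), |Γ_s| = 0.78
VSWR = (1 + |Γ_s|)/(1 − |Γ_s|)

VSWR ≈ 8.08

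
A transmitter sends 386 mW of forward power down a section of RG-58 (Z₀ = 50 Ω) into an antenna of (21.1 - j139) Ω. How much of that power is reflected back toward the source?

P_reflected ≈ 319 mW

|Γ| = |(-28.9 − j139)/(71.1 − j139)| = 0.909
|Γ|² = 0.827
P_refl = |Γ|²·P_inc = 319 mW, P_del = (1 − |Γ|²)·P_inc = 66.8 mW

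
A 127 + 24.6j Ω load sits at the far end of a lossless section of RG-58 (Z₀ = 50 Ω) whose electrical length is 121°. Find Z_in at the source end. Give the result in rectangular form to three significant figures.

Z_in ≈ 22.6 + j20.3 Ω

tan(βl) = tan(121°) = -1.66
Z_in = Z_0·(Z_L + jZ_0·tanβl)/(Z_0 + jZ_L·tanβl)
     = 50·(127 − j58.6)/(90.9 − j211)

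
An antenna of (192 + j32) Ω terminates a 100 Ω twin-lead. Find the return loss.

Γ = (92 + j32)/(292 + j32), |Γ| = 0.332
RL = −20·log₁₀|Γ| = −20·log₁₀(0.332)

RL ≈ 9.59 dB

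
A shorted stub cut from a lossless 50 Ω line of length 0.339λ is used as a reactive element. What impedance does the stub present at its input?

βl = 2π × 0.339 = 122°
tan(βl) = -1.6
For a shorted stub, Z_in = jZ_0·tan(βl)

Z_in ≈ −j79.9 Ω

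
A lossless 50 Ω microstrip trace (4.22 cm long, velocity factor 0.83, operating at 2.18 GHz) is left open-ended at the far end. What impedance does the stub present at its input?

Z_in ≈ +j46.6 Ω

λ = v/f = 0.83·c / 2.18 GHz = 0.114 m
βl = 2π·l/λ = 2π × 0.369 = 133°
tan(βl) = -1.07
For an open-ended stub, Z_in = −jZ_0·cot(βl) = −jZ_0/tan(βl)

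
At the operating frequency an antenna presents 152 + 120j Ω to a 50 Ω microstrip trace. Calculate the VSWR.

VSWR ≈ 5.07

Γ = (Z_L − Z_0)/(Z_L + Z_0) = (102 + j120)/(202 + j120)
|Γ| = 157/235 = 0.67
VSWR = (1 + |Γ|)/(1 − |Γ|) = 1.67/0.33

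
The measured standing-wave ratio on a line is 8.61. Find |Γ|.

|Γ| ≈ 0.792

|Γ| = (S − 1)/(S + 1) = (8.61 − 1)/(8.61 + 1) = 7.61/9.61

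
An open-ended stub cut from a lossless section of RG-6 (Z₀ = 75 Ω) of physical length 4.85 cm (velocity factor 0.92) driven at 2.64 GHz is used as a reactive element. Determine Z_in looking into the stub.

Z_in ≈ +j325 Ω

λ = v/f = 0.92·c / 2.64 GHz = 0.105 m
βl = 2π·l/λ = 2π × 0.464 = 167°
tan(βl) = -0.231
For an open-ended stub, Z_in = −jZ_0·cot(βl) = −jZ_0/tan(βl)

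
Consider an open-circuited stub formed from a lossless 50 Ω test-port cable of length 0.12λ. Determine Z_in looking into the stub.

βl = 2π × 0.12 = 43.2°
tan(βl) = 0.939
For an open-circuited stub, Z_in = −jZ_0·cot(βl) = −jZ_0/tan(βl)

Z_in ≈ −j53.2 Ω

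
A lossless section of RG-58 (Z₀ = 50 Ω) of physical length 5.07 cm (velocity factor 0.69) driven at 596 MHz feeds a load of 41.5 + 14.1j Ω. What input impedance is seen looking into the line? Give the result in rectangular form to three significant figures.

λ = v/f = 0.69·c / 596 MHz = 0.347 m
βl = 2π·l/λ = 2π × 0.146 = 52.6°
tan(βl) = tan(52.6°) = 1.31
Z_in = Z_0·(Z_L + jZ_0·tanβl)/(Z_0 + jZ_L·tanβl)
     = 50·(41.5 + j79.4)/(31.6 + j54.2)

Z_in ≈ 71.3 + j3.29 Ω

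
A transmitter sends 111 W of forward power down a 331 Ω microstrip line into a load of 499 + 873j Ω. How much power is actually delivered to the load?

P_delivered ≈ 50.5 W

|Γ| = |(168 + j873)/(830 + j873)| = 0.738
|Γ|² = 0.545
P_refl = |Γ|²·P_inc = 60.5 W, P_del = (1 − |Γ|²)·P_inc = 50.5 W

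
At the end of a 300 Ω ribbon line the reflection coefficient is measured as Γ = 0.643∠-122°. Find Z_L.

Z_L = Z_0·(1 + Γ)/(1 − Γ) = 300·(0.659 − j0.545)/(1.34 + j0.545)

Z_L ≈ 84 − j156 Ω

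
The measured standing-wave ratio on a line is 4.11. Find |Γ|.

|Γ| ≈ 0.609

|Γ| = (S − 1)/(S + 1) = (4.11 − 1)/(4.11 + 1) = 3.11/5.11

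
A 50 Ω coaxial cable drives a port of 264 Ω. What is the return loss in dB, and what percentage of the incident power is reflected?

Γ = (264 − 50)/(264 + 50) = 0.682
RL = −20·log₁₀(0.682) = 3.33 dB
P_refl/P_inc = |Γ|² = 0.464

RL ≈ 3.33 dB; 46.4% of incident power reflected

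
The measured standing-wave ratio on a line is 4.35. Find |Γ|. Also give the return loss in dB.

|Γ| = (S − 1)/(S + 1) = (4.35 − 1)/(4.35 + 1) = 3.35/5.35
RL = −20·log₁₀|Γ| = −20·log₁₀(0.626)

|Γ| ≈ 0.626; return loss ≈ 4.07 dB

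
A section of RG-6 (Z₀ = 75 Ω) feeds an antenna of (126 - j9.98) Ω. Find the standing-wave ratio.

VSWR ≈ 1.7

Γ = (Z_L − Z_0)/(Z_L + Z_0) = (51 − j9.98)/(201 − j9.98)
|Γ| = 52/201 = 0.258
VSWR = (1 + |Γ|)/(1 − |Γ|) = 1.26/0.742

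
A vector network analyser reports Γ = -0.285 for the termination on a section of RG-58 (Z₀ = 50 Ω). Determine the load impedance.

Z_L = Z_0·(1 + Γ)/(1 − Γ) = 50·(0.715)/(1.28)

Z_L ≈ 27.8 Ω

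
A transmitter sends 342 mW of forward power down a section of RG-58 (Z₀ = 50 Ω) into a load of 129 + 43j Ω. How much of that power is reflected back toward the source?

P_reflected ≈ 81.6 mW

|Γ| = |(79 + j43)/(179 + j43)| = 0.489
|Γ|² = 0.239
P_refl = |Γ|²·P_inc = 81.6 mW, P_del = (1 − |Γ|²)·P_inc = 260 mW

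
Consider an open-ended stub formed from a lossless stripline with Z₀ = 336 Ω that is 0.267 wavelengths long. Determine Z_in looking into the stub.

βl = 2π × 0.267 = 96.1°
tan(βl) = -9.33
For an open-ended stub, Z_in = −jZ_0·cot(βl) = −jZ_0/tan(βl)

Z_in ≈ +j36 Ω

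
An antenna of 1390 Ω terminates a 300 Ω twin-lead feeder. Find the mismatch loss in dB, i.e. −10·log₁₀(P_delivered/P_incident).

mismatch loss ≈ 2.34 dB

Γ = (1390 − 300)/(1390 + 300) = 0.645
|Γ|² = 0.416, so P_del/P_inc = 1 − |Γ|² = 0.584
ML = −10·log₁₀(1 − |Γ|²)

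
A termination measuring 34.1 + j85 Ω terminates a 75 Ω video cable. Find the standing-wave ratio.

VSWR ≈ 5.29

Γ = (Z_L − Z_0)/(Z_L + Z_0) = (-40.9 + j85)/(109.1 + j85)
|Γ| = 94.3/138 = 0.682
VSWR = (1 + |Γ|)/(1 − |Γ|) = 1.68/0.318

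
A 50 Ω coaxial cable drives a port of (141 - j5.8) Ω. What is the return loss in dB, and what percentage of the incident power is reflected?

RL ≈ 6.43 dB; 22.8% of incident power reflected

Γ = (91 − j5.8)/(191 − j5.8), |Γ| = 0.477
RL = −20·log₁₀(0.477) = 6.43 dB
P_refl/P_inc = |Γ|² = 0.228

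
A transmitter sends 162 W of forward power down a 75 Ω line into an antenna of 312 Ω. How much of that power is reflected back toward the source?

P_reflected ≈ 60.8 W

Γ = (312 − 75)/(312 + 75) = 0.612
|Γ|² = 0.375
P_refl = |Γ|²·P_inc = 60.8 W, P_del = (1 − |Γ|²)·P_inc = 101 W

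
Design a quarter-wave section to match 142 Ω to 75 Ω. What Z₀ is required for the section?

Z_qwt = √(Z_0·R_L) = √(75 × 142) = √10650

Z_qwt ≈ 103 Ω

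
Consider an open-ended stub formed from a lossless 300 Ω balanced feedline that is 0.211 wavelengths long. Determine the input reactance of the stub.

βl = 2π × 0.211 = 76°
tan(βl) = 4
For an open-ended stub, Z_in = −jZ_0·cot(βl) = −jZ_0/tan(βl)

X_in ≈ -75 Ω (capacitive)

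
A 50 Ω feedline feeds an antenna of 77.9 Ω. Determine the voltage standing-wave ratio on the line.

VSWR ≈ 1.56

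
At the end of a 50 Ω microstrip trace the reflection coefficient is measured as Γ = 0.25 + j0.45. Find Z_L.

Z_L ≈ 48 + j58.8 Ω

Z_L = Z_0·(1 + Γ)/(1 − Γ) = 50·(1.25 + j0.45)/(0.75 − j0.45)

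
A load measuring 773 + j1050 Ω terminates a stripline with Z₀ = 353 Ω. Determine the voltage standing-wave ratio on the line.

VSWR ≈ 6.53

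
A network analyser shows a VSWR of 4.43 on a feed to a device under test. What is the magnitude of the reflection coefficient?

|Γ| = (S − 1)/(S + 1) = (4.43 − 1)/(4.43 + 1) = 3.43/5.43

|Γ| ≈ 0.632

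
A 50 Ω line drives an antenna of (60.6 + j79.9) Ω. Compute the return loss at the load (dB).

Γ = (10.6 + j79.9)/(110.6 + j79.9), |Γ| = 0.591
RL = −20·log₁₀|Γ| = −20·log₁₀(0.591)

RL ≈ 4.57 dB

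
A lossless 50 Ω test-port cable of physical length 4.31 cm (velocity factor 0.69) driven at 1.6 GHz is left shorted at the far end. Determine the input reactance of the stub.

λ = v/f = 0.69·c / 1.6 GHz = 0.129 m
βl = 2π·l/λ = 2π × 0.333 = 120°
tan(βl) = -1.74
For a shorted stub, Z_in = jZ_0·tan(βl)

X_in ≈ -86.8 Ω (capacitive)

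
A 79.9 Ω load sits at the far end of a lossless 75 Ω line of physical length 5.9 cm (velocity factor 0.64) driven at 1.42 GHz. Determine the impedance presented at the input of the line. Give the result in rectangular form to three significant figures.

λ = v/f = 0.64·c / 1.42 GHz = 0.135 m
βl = 2π·l/λ = 2π × 0.436 = 157°
tan(βl) = tan(157°) = -0.423
Z_in = Z_0·(Z_L + jZ_0·tanβl)/(Z_0 + jZ_L·tanβl)
     = 75·(79.9 − j31.7)/(75 − j33.8)

Z_in ≈ 78.3 + j3.56 Ω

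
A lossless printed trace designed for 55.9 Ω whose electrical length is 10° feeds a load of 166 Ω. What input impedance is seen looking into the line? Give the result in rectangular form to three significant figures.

Z_in ≈ 134 − j60.5 Ω

tan(βl) = tan(10°) = 0.176
Z_in = Z_0·(Z_L + jZ_0·tanβl)/(Z_0 + jZ_L·tanβl)
     = 55.9·(166 + j9.86)/(55.9 + j29.3)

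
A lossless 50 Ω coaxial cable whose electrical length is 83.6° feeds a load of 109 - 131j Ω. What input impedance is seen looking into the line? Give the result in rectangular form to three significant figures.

Z_in ≈ 9.03 + j5.71 Ω

tan(βl) = tan(83.6°) = 8.92
Z_in = Z_0·(Z_L + jZ_0·tanβl)/(Z_0 + jZ_L·tanβl)
     = 50·(109 + j315)/(1220 + j972)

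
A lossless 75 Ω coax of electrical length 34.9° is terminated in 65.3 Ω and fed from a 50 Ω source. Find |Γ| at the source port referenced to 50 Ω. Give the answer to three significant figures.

|Γ| ≈ 0.189

tan(βl) = 0.698
Z_in = Z_0·(Z_L + jZ_0·tanβl)/(Z_0 + jZ_L·tanβl) = 70.9 + j9.25 Ω
Γ_s = (Z_in − Z_s)/(Z_in + Z_s) = (20.9 + j9.25)/(121 + j9.25), |Γ_s| = 0.189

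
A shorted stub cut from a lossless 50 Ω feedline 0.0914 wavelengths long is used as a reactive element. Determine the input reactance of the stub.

X_in ≈ 32.4 Ω (inductive)

βl = 2π × 0.0914 = 32.9°
tan(βl) = 0.647
For a shorted stub, Z_in = jZ_0·tan(βl)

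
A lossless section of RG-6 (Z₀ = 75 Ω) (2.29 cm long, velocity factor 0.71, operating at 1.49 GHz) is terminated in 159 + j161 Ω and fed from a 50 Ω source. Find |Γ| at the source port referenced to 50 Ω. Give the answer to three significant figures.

λ = v/f = 0.71·c / 1.49 GHz = 0.143 m
βl = 2π·l/λ = 2π × 0.16 = 57.7°
tan(βl) = 1.58
Z_in = Z_0·(Z_L + jZ_0·tanβl)/(Z_0 + jZ_L·tanβl) = 32.8 − j70.9 Ω
Γ_s = (Z_in − Z_s)/(Z_in + Z_s) = (-17.2 − j70.9)/(82.8 − j70.9), |Γ_s| = 0.669

|Γ| ≈ 0.669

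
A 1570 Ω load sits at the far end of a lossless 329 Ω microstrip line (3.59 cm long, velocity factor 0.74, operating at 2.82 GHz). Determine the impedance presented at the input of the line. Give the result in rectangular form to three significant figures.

λ = v/f = 0.74·c / 2.82 GHz = 0.0787 m
βl = 2π·l/λ = 2π × 0.456 = 164°
tan(βl) = tan(164°) = -0.284
Z_in = Z_0·(Z_L + jZ_0·tanβl)/(Z_0 + jZ_L·tanβl)
     = 329·(1570 − j93.3)/(329 − j445)

Z_in ≈ 599 + j717 Ω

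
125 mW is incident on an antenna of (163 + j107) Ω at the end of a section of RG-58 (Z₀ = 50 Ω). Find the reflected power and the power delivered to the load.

|Γ| = |(113 + j107)/(213 + j107)| = 0.653
|Γ|² = 0.426
P_refl = |Γ|²·P_inc = 53.3 mW, P_del = (1 − |Γ|²)·P_inc = 71.7 mW

P_reflected ≈ 53.3 mW; P_delivered ≈ 71.7 mW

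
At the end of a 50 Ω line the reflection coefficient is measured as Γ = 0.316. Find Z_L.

Z_L ≈ 96.2 Ω

Z_L = Z_0·(1 + Γ)/(1 − Γ) = 50·(1.32)/(0.684)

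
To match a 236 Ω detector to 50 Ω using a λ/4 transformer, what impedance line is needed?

Z_qwt ≈ 109 Ω

Z_qwt = √(Z_0·R_L) = √(50 × 236) = √11800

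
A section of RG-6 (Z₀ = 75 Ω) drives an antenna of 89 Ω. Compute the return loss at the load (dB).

Γ = (89 − 75)/(89 + 75) = 0.0854
RL = −20·log₁₀|Γ| = −20·log₁₀(0.0854)

RL ≈ 21.4 dB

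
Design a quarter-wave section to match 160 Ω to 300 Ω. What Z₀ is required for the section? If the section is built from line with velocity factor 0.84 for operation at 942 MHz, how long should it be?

Z_qwt = √(Z_0·R_L) = √(300 × 160) = √48000
λ = 0.84·c/f = 0.268 m, so l = λ/4 = 0.0669 m

Z_qwt ≈ 219 Ω; length ≈ 6.69 cm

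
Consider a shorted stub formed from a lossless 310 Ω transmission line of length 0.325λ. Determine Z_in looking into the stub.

βl = 2π × 0.325 = 117°
tan(βl) = -1.96
For a shorted stub, Z_in = jZ_0·tan(βl)

Z_in ≈ −j608 Ω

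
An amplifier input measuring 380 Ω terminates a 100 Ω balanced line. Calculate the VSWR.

Γ = (380 − 100)/(380 + 100) = 0.583
VSWR = (1 + 0.583)/(1 − 0.583)

VSWR ≈ 3.8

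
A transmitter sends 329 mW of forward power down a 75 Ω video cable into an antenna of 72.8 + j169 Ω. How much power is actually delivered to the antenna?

|Γ| = |(-2.2 + j169)/(147.8 + j169)| = 0.753
|Γ|² = 0.567
P_refl = |Γ|²·P_inc = 186 mW, P_del = (1 − |Γ|²)·P_inc = 143 mW

P_delivered ≈ 143 mW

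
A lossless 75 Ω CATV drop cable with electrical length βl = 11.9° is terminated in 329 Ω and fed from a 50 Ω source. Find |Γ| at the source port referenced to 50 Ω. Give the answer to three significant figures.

|Γ| ≈ 0.731

tan(βl) = 0.211
Z_in = Z_0·(Z_L + jZ_0·tanβl)/(Z_0 + jZ_L·tanβl) = 185 − j155 Ω
Γ_s = (Z_in − Z_s)/(Z_in + Z_s) = (135 − j155)/(235 − j155), |Γ_s| = 0.731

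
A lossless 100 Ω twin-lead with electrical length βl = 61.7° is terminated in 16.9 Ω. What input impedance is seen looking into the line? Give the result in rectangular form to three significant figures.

Z_in ≈ 68.4 + j164 Ω

tan(βl) = tan(61.7°) = 1.86
Z_in = Z_0·(Z_L + jZ_0·tanβl)/(Z_0 + jZ_L·tanβl)
     = 100·(16.9 + j186)/(100 + j31.4)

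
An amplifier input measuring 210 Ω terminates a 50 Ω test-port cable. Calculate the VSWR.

VSWR ≈ 4.2

Γ = (210 − 50)/(210 + 50) = 0.615
VSWR = (1 + 0.615)/(1 − 0.615)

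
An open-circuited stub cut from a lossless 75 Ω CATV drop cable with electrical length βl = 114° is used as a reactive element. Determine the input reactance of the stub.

X_in ≈ 33.4 Ω (inductive)

tan(βl) = -2.25
For an open-circuited stub, Z_in = −jZ_0·cot(βl) = −jZ_0/tan(βl)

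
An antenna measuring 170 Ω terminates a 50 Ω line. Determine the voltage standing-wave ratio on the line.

For a purely resistive load, VSWR = R_L/Z_0 or Z_0/R_L (whichever > 1) = 170/50

VSWR ≈ 3.4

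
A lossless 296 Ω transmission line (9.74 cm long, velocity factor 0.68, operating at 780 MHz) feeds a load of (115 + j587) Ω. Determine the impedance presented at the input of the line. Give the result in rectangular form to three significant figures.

λ = v/f = 0.68·c / 780 MHz = 0.262 m
βl = 2π·l/λ = 2π × 0.372 = 134°
tan(βl) = tan(134°) = -1.03
Z_in = Z_0·(Z_L + jZ_0·tanβl)/(Z_0 + jZ_L·tanβl)
     = 296·(115 + j281)/(902 − j119)

Z_in ≈ 25.1 + j95.6 Ω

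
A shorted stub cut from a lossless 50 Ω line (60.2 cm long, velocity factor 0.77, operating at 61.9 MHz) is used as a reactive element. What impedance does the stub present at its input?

Z_in ≈ +j80.2 Ω

λ = v/f = 0.77·c / 61.9 MHz = 3.73 m
βl = 2π·l/λ = 2π × 0.161 = 58.1°
tan(βl) = 1.6
For a shorted stub, Z_in = jZ_0·tan(βl)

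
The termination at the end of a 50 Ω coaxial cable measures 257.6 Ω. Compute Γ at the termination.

Γ = (Z_L − Z_0)/(Z_L + Z_0) = (257.6 − 50)/(257.6 + 50) = 207.6/307.6

Γ = 0.675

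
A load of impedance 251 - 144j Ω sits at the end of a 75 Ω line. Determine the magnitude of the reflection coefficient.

Γ = (Z_L − Z_0)/(Z_L + Z_0) = (176 − j144)/(326 − j144)
|Γ| = 227/356

|Γ| ≈ 0.638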